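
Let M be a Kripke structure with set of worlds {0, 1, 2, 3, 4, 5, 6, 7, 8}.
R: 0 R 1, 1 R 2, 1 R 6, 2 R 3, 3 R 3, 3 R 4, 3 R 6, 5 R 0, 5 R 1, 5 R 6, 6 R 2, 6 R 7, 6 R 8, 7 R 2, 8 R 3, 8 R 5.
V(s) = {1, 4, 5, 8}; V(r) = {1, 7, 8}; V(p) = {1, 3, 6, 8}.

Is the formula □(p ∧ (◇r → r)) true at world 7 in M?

No

Recall that □ψ holds at a world iff ψ holds at every accessible world, and ◇ψ holds iff ψ holds at some accessible world.
At 7: □(p ∧ (◇r → r)) requires p ∧ (◇r → r) at every successor {2}.
  p ∧ (◇r → r) fails at 2, so □(p ∧ (◇r → r)) is false at 7.
    At 2: p is false, ◇r → r is true, so p ∧ (◇r → r) is false.
      At 2: ◇r is false, r is false, so ◇r → r is true.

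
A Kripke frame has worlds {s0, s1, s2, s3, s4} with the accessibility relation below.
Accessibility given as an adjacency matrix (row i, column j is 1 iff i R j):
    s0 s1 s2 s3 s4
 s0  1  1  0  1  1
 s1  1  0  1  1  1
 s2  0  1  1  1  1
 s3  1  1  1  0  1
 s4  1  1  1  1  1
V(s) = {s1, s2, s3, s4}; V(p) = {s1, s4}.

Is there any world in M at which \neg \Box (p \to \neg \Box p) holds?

Recall that \Box ψ holds at a world iff ψ holds at every accessible world, and \Diamond ψ holds iff ψ holds at some accessible world.
Let φ = \neg \Box (p \to \neg \Box p). Evaluate φ at each world:
  s0 (successors {s0, s1, s3, s4}): φ is false.
  s1 (successors {s0, s2, s3, s4}): φ is false.
  s2 (successors {s1, s2, s3, s4}): φ is false.
  s3 (successors {s0, s1, s2, s4}): φ is false.
  s4 (successors {s0, s1, s2, s3, s4}): φ is false.
For instance, at s3:
  At s3: \Box (p \to \neg \Box p) is true, so \neg \Box (p \to \neg \Box p) is false.
    At s3: \Box (p \to \neg \Box p) requires p \to \neg \Box p at every successor {s0, s1, s2, s4}.
      At s0: p \to \neg \Box p is true.
      At s1: p \to \neg \Box p is true.
      At s2: p \to \neg \Box p is true.
      At s4: p \to \neg \Box p is true.
    So \Box (p \to \neg \Box p) is true at s3.

No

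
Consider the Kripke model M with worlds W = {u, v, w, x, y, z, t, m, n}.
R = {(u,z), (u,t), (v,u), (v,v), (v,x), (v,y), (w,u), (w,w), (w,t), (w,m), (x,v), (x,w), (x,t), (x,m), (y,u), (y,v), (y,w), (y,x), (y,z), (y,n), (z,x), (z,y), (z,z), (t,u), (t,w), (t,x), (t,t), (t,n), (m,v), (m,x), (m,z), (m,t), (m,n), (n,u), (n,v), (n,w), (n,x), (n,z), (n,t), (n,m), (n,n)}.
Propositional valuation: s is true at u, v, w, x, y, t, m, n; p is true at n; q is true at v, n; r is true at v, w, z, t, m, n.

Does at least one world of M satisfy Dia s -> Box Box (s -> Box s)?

Let φ = Dia s -> Box Box (s -> Box s). Evaluate φ at each world:
  u (successors {z, t}): φ is false.
  v (successors {u, v, x, y}): φ is false.
  w (successors {u, w, t, m}): φ is false.
  x (successors {v, w, t, m}): φ is false.
  y (successors {u, v, w, x, z, n}): φ is false.
  z (successors {x, y, z}): φ is false.
  t (successors {u, w, x, t, n}): φ is false.
  m (successors {v, x, z, t, n}): φ is false.
  n (successors {u, v, w, x, z, t, m, n}): φ is false.
For instance, at n:
  At n: Dia s is true, Box Box (s -> Box s) is false, so Dia s -> Box Box (s -> Box s) is false.
    At n: Dia s requires s at some successor in {u, v, w, x, z, t, m, n}.
      s holds at u, so Dia s is true at n.
    At n: Box Box (s -> Box s) requires Box (s -> Box s) at every successor {u, v, w, x, z, t, m, n}.
      Box (s -> Box s) fails at v, so Box Box (s -> Box s) is false at n.

No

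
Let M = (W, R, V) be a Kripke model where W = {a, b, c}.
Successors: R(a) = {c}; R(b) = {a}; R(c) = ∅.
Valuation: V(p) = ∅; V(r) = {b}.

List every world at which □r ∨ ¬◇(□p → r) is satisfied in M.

a, c

Let φ = □r ∨ ¬◇(□p → r). Evaluate φ at each world:
  a (successors {c}): φ is true.
  b (successors {a}): φ is false.
  c (successors ∅): φ is true.
For instance, at a:
  At a: □r is false, ¬◇(□p → r) is true, so □r ∨ ¬◇(□p → r) is true.
    At a: □r requires r at every successor {c}.
      r fails at c, so □r is false at a.
    At a: ◇(□p → r) is false, so ¬◇(□p → r) is true.
      At a: ◇(□p → r) requires □p → r at some successor in {c}.
        At c: □p → r is false.
      So ◇(□p → r) is false at a.
Satisfying worlds: {a, c}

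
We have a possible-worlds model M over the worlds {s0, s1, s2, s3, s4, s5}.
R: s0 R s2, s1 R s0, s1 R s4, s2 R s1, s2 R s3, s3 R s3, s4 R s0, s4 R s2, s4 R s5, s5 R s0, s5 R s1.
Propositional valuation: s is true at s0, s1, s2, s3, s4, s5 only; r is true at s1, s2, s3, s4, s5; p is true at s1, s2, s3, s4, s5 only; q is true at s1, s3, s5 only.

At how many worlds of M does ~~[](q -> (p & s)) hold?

6

Recall that []ψ holds at a world iff ψ holds at every accessible world, and <>ψ holds iff ψ holds at some accessible world.
Let φ = ~~[](q -> (p & s)). Evaluate φ at each world:
  s0 (successors {s2}): φ is true.
  s1 (successors {s0, s4}): φ is true.
  s2 (successors {s1, s3}): φ is true.
  s3 (successors {s3}): φ is true.
  s4 (successors {s0, s2, s5}): φ is true.
  s5 (successors {s0, s1}): φ is true.
For instance, at s2:
  At s2: ~[](q -> (p & s)) is false, so ~~[](q -> (p & s)) is true.
    At s2: [](q -> (p & s)) is true, so ~[](q -> (p & s)) is false.
      At s2: [](q -> (p & s)) requires q -> (p & s) at every successor {s1, s3}.
        At s1: q -> (p & s) is true.
        At s3: q -> (p & s) is true.
      So [](q -> (p & s)) is true at s2.
Satisfying worlds: {s0, s1, s2, s3, s4, s5}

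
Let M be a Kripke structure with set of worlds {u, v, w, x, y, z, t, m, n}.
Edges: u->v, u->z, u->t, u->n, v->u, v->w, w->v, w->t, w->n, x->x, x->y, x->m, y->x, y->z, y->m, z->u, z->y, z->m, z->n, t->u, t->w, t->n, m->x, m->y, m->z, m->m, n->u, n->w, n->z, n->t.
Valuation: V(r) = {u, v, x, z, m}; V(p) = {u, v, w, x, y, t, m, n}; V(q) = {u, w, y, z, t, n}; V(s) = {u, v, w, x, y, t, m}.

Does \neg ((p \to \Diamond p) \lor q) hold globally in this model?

Recall that \Diamond ψ holds at a world iff ψ holds at some accessible world.
Let φ = \neg ((p \to \Diamond p) \lor q). Evaluate φ at each world:
  u (successors {v, z, t, n}): φ is false.
  v (successors {u, w}): φ is false.
  w (successors {v, t, n}): φ is false.
  x (successors {x, y, m}): φ is false.
  y (successors {x, z, m}): φ is false.
  z (successors {u, y, m, n}): φ is false.
  t (successors {u, w, n}): φ is false.
  m (successors {x, y, z, m}): φ is false.
  n (successors {u, w, z, t}): φ is false.
Detail at u (counterexample):
  At u: (p \to \Diamond p) \lor q is true, so \neg ((p \to \Diamond p) \lor q) is false.
    At u: p \to \Diamond p is true, q is true, so (p \to \Diamond p) \lor q is true.
      At u: p is true, \Diamond p is true, so p \to \Diamond p is true.

No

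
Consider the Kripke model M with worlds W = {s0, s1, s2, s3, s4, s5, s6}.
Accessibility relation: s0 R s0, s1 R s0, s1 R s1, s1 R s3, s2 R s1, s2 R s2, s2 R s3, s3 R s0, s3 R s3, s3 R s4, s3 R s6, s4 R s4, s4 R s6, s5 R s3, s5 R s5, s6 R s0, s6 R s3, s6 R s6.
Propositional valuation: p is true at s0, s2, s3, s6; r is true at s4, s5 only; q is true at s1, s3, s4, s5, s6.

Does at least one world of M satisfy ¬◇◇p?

Let φ = ¬◇◇p. Evaluate φ at each world:
  s0 (successors {s0}): φ is false.
  s1 (successors {s0, s1, s3}): φ is false.
  s2 (successors {s1, s2, s3}): φ is false.
  s3 (successors {s0, s3, s4, s6}): φ is false.
  s4 (successors {s4, s6}): φ is false.
  s5 (successors {s3, s5}): φ is false.
  s6 (successors {s0, s3, s6}): φ is false.
For instance, at s6:
  At s6: ◇◇p is true, so ¬◇◇p is false.
    At s6: ◇◇p requires ◇p at some successor in {s0, s3, s6}.
      ◇p holds at s0, so ◇◇p is true at s6.

No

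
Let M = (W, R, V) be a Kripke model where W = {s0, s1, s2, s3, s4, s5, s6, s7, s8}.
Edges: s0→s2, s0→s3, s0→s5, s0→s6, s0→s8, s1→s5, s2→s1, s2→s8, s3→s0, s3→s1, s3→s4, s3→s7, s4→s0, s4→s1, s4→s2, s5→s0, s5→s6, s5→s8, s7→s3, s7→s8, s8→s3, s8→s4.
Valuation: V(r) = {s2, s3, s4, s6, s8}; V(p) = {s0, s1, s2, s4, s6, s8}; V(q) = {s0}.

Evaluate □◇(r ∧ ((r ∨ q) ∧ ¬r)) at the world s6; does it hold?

Yes

Recall that □ψ holds at a world iff ψ holds at every accessible world, and ◇ψ holds iff ψ holds at some accessible world.
At s6: no accessible worlds, so □◇(r ∧ ((r ∨ q) ∧ ¬r)) holds vacuously.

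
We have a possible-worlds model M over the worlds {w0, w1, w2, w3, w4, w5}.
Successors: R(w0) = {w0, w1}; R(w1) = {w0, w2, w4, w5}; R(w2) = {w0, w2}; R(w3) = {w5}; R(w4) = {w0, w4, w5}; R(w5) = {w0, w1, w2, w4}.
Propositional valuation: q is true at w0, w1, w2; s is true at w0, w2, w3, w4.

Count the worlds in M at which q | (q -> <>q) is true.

Recall that <>ψ holds at a world iff ψ holds at some accessible world.
Let φ = q | (q -> <>q). Evaluate φ at each world:
  w0 (successors {w0, w1}): φ is true.
  w1 (successors {w0, w2, w4, w5}): φ is true.
  w2 (successors {w0, w2}): φ is true.
  w3 (successors {w5}): φ is true.
  w4 (successors {w0, w4, w5}): φ is true.
  w5 (successors {w0, w1, w2, w4}): φ is true.
For instance, at w3:
  At w3: q is false, q -> <>q is true, so q | (q -> <>q) is true.
    At w3: q is false, <>q is false, so q -> <>q is true.
      At w3: <>q requires q at some successor in {w5}.
        At w5: q is false.
      So <>q is false at w3.
Satisfying worlds: {w0, w1, w2, w3, w4, w5}

6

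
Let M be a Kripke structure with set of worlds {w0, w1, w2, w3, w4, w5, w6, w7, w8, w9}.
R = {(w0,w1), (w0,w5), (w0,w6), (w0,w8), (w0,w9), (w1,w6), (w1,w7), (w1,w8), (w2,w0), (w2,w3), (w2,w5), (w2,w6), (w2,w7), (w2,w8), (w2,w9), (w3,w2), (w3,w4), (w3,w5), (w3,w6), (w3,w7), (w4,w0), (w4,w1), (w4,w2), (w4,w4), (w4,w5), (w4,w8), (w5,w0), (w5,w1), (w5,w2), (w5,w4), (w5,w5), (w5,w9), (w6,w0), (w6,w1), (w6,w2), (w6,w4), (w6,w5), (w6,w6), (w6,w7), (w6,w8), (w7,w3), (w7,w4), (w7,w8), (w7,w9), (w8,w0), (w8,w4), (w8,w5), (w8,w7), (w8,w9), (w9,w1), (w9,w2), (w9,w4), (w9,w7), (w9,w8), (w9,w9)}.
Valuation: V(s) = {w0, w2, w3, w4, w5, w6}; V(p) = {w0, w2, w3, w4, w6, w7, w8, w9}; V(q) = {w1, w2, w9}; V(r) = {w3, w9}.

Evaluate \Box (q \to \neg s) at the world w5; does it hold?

At w5: \Box (q \to \neg s) requires q \to \neg s at every successor {w0, w1, w2, w4, w5, w9}.
  q \to \neg s fails at w2, so \Box (q \to \neg s) is false at w5.

No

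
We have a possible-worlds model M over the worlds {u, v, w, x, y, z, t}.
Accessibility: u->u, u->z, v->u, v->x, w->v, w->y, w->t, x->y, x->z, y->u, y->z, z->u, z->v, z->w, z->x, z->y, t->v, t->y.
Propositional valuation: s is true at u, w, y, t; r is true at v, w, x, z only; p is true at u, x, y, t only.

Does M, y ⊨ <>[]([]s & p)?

At y: <>[]([]s & p) requires []([]s & p) at some successor in {u, z}.
  At u: []([]s & p) is false.
  At z: []([]s & p) is false.
So <>[]([]s & p) is false at y.

No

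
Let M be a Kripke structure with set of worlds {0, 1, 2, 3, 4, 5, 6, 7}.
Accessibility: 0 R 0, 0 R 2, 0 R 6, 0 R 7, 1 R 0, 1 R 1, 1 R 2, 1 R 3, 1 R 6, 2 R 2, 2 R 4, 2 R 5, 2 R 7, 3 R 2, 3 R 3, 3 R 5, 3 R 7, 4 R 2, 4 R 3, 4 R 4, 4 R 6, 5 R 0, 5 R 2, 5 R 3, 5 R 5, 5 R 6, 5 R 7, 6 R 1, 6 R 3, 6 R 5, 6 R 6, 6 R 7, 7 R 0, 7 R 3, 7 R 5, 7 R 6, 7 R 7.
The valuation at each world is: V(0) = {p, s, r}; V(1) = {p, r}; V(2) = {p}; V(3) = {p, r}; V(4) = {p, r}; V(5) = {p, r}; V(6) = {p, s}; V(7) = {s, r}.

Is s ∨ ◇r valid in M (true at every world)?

Let φ = s ∨ ◇r. Evaluate φ at each world:
  0 (successors {0, 2, 6, 7}): φ is true.
  1 (successors {0, 1, 2, 3, 6}): φ is true.
  2 (successors {2, 4, 5, 7}): φ is true.
  3 (successors {2, 3, 5, 7}): φ is true.
  4 (successors {2, 3, 4, 6}): φ is true.
  5 (successors {0, 2, 3, 5, 6, 7}): φ is true.
  6 (successors {1, 3, 5, 6, 7}): φ is true.
  7 (successors {0, 3, 5, 6, 7}): φ is true.
For instance, at 4:
  At 4: s is false, ◇r is true, so s ∨ ◇r is true.
    At 4: ◇r requires r at some successor in {2, 3, 4, 6}.
      r holds at 3, so ◇r is true at 4.

Yes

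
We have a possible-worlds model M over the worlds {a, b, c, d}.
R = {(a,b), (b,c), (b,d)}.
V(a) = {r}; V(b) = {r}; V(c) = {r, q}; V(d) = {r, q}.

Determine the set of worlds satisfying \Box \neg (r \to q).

a, c, d

Let φ = \Box \neg (r \to q). Evaluate φ at each world:
  a (successors {b}): φ is true.
  b (successors {c, d}): φ is false.
  c (successors ∅): φ is true.
  d (successors ∅): φ is true.
For instance, at b:
  At b: \Box \neg (r \to q) requires \neg (r \to q) at every successor {c, d}.
    \neg (r \to q) fails at c, so \Box \neg (r \to q) is false at b.
Satisfying worlds: {a, c, d}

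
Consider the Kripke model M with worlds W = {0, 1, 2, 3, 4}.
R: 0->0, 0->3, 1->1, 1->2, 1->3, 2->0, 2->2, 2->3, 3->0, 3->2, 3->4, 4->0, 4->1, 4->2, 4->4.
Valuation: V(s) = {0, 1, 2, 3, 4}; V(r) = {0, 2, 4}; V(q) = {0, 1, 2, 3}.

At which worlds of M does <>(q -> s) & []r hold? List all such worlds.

Let φ = <>(q -> s) & []r. Evaluate φ at each world:
  0 (successors {0, 3}): φ is false.
  1 (successors {1, 2, 3}): φ is false.
  2 (successors {0, 2, 3}): φ is false.
  3 (successors {0, 2, 4}): φ is true.
  4 (successors {0, 1, 2, 4}): φ is false.
For instance, at 1:
  At 1: <>(q -> s) is true, []r is false, so <>(q -> s) & []r is false.
    At 1: <>(q -> s) requires q -> s at some successor in {1, 2, 3}.
      q -> s holds at 1, so <>(q -> s) is true at 1.
    At 1: []r requires r at every successor {1, 2, 3}.
      r fails at 1, so []r is false at 1.
Satisfying worlds: {3}

3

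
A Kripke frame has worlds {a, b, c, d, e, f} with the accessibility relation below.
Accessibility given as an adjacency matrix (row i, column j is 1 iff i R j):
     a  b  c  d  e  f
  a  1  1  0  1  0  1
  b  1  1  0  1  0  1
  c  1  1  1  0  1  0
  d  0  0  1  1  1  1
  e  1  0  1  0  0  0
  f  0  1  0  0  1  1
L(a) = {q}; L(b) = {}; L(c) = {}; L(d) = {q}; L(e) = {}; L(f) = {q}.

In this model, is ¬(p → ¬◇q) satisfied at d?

No

At d: p → ¬◇q is true, so ¬(p → ¬◇q) is false.
  At d: p is false, ¬◇q is false, so p → ¬◇q is true.
    At d: ◇q is true, so ¬◇q is false.
      At d: ◇q requires q at some successor in {c, d, e, f}.
        q holds at d, so ◇q is true at d.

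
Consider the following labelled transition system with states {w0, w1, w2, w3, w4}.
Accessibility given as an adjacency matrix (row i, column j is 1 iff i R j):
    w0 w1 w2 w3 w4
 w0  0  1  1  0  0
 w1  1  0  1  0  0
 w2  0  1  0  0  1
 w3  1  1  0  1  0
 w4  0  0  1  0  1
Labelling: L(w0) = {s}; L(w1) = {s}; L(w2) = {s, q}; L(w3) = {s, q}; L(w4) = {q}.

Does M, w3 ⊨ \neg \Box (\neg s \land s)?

Yes

Recall that \Box ψ holds at a world iff ψ holds at every accessible world, and \Diamond ψ holds iff ψ holds at some accessible world.
At w3: \Box (\neg s \land s) is false, so \neg \Box (\neg s \land s) is true.
  At w3: \Box (\neg s \land s) requires \neg s \land s at every successor {w0, w1, w3}.
    \neg s \land s fails at w0, so \Box (\neg s \land s) is false at w3.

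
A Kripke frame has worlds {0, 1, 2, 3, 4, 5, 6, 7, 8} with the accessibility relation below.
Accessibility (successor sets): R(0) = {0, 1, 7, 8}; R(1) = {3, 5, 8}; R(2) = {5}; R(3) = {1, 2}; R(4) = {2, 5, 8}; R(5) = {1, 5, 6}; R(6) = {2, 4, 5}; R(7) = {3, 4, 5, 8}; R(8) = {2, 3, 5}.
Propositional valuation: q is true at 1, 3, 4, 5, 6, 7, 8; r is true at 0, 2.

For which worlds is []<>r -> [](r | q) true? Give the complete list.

Let φ = []<>r -> [](r | q). Evaluate φ at each world:
  0 (successors {0, 1, 7, 8}): φ is true.
  1 (successors {3, 5, 8}): φ is true.
  2 (successors {5}): φ is true.
  3 (successors {1, 2}): φ is true.
  4 (successors {2, 5, 8}): φ is true.
  5 (successors {1, 5, 6}): φ is true.
  6 (successors {2, 4, 5}): φ is true.
  7 (successors {3, 4, 5, 8}): φ is true.
  8 (successors {2, 3, 5}): φ is true.
For instance, at 3:
  At 3: []<>r is false, [](r | q) is true, so []<>r -> [](r | q) is true.
    At 3: []<>r requires <>r at every successor {1, 2}.
      <>r fails at 1, so []<>r is false at 3.
    At 3: [](r | q) requires r | q at every successor {1, 2}.
      At 1: r | q is true.
      At 2: r | q is true.
    So [](r | q) is true at 3.
Satisfying worlds: {0, 1, 2, 3, 4, 5, 6, 7, 8}

0, 1, 2, 3, 4, 5, 6, 7, 8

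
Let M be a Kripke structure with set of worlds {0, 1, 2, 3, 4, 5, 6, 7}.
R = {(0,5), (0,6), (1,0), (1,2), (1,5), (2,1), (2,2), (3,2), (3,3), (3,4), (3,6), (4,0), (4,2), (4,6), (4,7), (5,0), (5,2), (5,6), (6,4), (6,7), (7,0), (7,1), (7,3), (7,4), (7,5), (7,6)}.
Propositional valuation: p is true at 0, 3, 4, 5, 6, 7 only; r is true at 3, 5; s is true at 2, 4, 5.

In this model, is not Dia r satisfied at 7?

Recall that Dia ψ holds at a world iff ψ holds at some accessible world.
At 7: Dia r is true, so not Dia r is false.
  At 7: Dia r requires r at some successor in {0, 1, 3, 4, 5, 6}.
    r holds at 3, so Dia r is true at 7.

No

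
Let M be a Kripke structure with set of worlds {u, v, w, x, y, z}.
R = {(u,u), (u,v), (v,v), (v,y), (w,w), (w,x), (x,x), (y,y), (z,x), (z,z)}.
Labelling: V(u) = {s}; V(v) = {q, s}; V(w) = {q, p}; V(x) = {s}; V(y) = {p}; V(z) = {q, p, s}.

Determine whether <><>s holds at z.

Yes

At z: <><>s requires <>s at some successor in {x, z}.
  <>s holds at x, so <><>s is true at z.
    At x: <>s requires s at some successor in {x}.
      s holds at x, so <>s is true at x.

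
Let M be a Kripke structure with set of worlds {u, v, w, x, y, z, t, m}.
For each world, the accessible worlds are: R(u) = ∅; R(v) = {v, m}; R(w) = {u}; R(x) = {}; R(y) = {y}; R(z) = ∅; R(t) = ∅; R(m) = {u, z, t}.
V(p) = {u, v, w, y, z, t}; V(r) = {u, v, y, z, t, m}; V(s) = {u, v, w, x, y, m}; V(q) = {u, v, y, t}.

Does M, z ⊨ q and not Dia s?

No

Recall that Dia ψ holds at a world iff ψ holds at some accessible world.
At z: q is false, not Dia s is true, so q and not Dia s is false.
  At z: Dia s is false, so not Dia s is true.
    At z: no accessible worlds, so Dia s is false.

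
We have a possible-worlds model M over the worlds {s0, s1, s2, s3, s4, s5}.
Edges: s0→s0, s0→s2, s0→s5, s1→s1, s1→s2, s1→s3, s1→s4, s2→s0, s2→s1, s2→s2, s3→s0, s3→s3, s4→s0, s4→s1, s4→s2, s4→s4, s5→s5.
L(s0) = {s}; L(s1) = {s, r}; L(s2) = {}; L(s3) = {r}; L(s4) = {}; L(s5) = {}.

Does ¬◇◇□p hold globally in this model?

Recall that □ψ holds at a world iff ψ holds at every accessible world, and ◇ψ holds iff ψ holds at some accessible world.
Let φ = ¬◇◇□p. Evaluate φ at each world:
  s0 (successors {s0, s2, s5}): φ is true.
  s1 (successors {s1, s2, s3, s4}): φ is true.
  s2 (successors {s0, s1, s2}): φ is true.
  s3 (successors {s0, s3}): φ is true.
  s4 (successors {s0, s1, s2, s4}): φ is true.
  s5 (successors {s5}): φ is true.
For instance, at s0:
  At s0: ◇◇□p is false, so ¬◇◇□p is true.
    At s0: ◇◇□p requires ◇□p at some successor in {s0, s2, s5}.
      At s0: ◇□p is false.
      At s2: ◇□p is false.
      At s5: ◇□p is false.
    So ◇◇□p is false at s0.

Yes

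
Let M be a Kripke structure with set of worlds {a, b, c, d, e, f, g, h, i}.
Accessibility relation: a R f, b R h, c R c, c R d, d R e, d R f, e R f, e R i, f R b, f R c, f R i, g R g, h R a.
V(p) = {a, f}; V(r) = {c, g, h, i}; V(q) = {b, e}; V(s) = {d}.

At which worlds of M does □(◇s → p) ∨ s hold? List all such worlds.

a, b, d, e, g, h, i

Recall that □ψ holds at a world iff ψ holds at every accessible world, and ◇ψ holds iff ψ holds at some accessible world.
Let φ = □(◇s → p) ∨ s. Evaluate φ at each world:
  a (successors {f}): φ is true.
  b (successors {h}): φ is true.
  c (successors {c, d}): φ is false.
  d (successors {e, f}): φ is true.
  e (successors {f, i}): φ is true.
  f (successors {b, c, i}): φ is false.
  g (successors {g}): φ is true.
  h (successors {a}): φ is true.
  i (successors ∅): φ is true.
For instance, at c:
  At c: □(◇s → p) is false, s is false, so □(◇s → p) ∨ s is false.
    At c: □(◇s → p) requires ◇s → p at every successor {c, d}.
      ◇s → p fails at c, so □(◇s → p) is false at c.
Satisfying worlds: {a, b, d, e, g, h, i}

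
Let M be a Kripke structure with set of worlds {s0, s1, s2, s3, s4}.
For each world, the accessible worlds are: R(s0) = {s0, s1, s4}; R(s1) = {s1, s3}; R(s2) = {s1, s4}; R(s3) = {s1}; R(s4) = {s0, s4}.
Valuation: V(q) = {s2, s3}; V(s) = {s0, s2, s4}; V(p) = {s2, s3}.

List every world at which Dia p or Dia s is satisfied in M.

Recall that Dia ψ holds at a world iff ψ holds at some accessible world.
Let φ = Dia p or Dia s. Evaluate φ at each world:
  s0 (successors {s0, s1, s4}): φ is true.
  s1 (successors {s1, s3}): φ is true.
  s2 (successors {s1, s4}): φ is true.
  s3 (successors {s1}): φ is false.
  s4 (successors {s0, s4}): φ is true.
For instance, at s3:
  At s3: Dia p is false, Dia s is false, so Dia p or Dia s is false.
    At s3: Dia p requires p at some successor in {s1}.
      At s1: p is false.
    So Dia p is false at s3.
    At s3: Dia s requires s at some successor in {s1}.
      At s1: s is false.
    So Dia s is false at s3.
Satisfying worlds: {s0, s1, s2, s4}

s0, s1, s2, s4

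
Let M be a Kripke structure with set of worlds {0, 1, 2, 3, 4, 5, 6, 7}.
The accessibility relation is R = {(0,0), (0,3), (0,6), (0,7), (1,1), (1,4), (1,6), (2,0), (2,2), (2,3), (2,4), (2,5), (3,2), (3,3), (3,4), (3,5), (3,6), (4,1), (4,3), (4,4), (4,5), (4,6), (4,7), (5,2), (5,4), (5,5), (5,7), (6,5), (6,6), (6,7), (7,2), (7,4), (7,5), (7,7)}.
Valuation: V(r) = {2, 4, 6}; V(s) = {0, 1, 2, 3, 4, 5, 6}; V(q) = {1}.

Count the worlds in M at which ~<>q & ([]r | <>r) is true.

Let φ = ~<>q & ([]r | <>r). Evaluate φ at each world:
  0 (successors {0, 3, 6, 7}): φ is true.
  1 (successors {1, 4, 6}): φ is false.
  2 (successors {0, 2, 3, 4, 5}): φ is true.
  3 (successors {2, 3, 4, 5, 6}): φ is true.
  4 (successors {1, 3, 4, 5, 6, 7}): φ is false.
  5 (successors {2, 4, 5, 7}): φ is true.
  6 (successors {5, 6, 7}): φ is true.
  7 (successors {2, 4, 5, 7}): φ is true.
For instance, at 0:
  At 0: ~<>q is true, []r | <>r is true, so ~<>q & ([]r | <>r) is true.
    At 0: <>q is false, so ~<>q is true.
      At 0: <>q requires q at some successor in {0, 3, 6, 7}.
        At 0: q is false.
        At 3: q is false.
        At 6: q is false.
        At 7: q is false.
      So <>q is false at 0.
    At 0: []r is false, <>r is true, so []r | <>r is true.
      At 0: []r requires r at every successor {0, 3, 6, 7}.
        r fails at 0, so []r is false at 0.
      At 0: <>r requires r at some successor in {0, 3, 6, 7}.
        r holds at 6, so <>r is true at 0.
Satisfying worlds: {0, 2, 3, 5, 6, 7}

6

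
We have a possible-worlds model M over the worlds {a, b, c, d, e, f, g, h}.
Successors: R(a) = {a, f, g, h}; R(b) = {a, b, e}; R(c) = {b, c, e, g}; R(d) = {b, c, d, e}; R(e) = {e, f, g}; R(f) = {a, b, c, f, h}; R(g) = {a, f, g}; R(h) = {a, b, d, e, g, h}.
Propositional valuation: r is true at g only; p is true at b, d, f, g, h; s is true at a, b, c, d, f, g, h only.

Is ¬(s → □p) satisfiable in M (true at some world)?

Let φ = ¬(s → □p). Evaluate φ at each world:
  a (successors {a, f, g, h}): φ is true.
  b (successors {a, b, e}): φ is true.
  c (successors {b, c, e, g}): φ is true.
  d (successors {b, c, d, e}): φ is true.
  e (successors {e, f, g}): φ is false.
  f (successors {a, b, c, f, h}): φ is true.
  g (successors {a, f, g}): φ is true.
  h (successors {a, b, d, e, g, h}): φ is true.
Detail at a (witness):
  At a: s → □p is false, so ¬(s → □p) is true.
    At a: s is true, □p is false, so s → □p is false.
      At a: □p requires p at every successor {a, f, g, h}.
        p fails at a, so □p is false at a.

Yes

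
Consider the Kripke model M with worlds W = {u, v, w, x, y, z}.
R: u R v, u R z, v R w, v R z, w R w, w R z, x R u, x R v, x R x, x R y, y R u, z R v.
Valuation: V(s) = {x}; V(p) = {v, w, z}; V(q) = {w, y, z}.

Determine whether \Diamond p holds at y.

No

At y: \Diamond p requires p at some successor in {u}.
  At u: p is false.
So \Diamond p is false at y.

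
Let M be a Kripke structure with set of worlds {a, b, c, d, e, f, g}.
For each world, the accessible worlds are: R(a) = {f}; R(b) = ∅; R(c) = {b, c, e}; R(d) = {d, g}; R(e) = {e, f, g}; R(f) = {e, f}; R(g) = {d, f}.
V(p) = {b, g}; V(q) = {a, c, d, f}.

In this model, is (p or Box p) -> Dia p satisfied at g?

No

At g: p or Box p is true, Dia p is false, so (p or Box p) -> Dia p is false.
  At g: p is true, Box p is false, so p or Box p is true.
    At g: Box p requires p at every successor {d, f}.
      p fails at d, so Box p is false at g.
  At g: Dia p requires p at some successor in {d, f}.
    At d: p is false.
    At f: p is false.
  So Dia p is false at g.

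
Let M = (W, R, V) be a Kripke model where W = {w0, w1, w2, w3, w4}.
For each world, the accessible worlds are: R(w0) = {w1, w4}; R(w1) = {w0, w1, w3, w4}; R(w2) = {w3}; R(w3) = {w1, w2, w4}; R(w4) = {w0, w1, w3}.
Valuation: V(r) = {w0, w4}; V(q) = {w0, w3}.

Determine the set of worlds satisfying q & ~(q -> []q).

w0, w3

Let φ = q & ~(q -> []q). Evaluate φ at each world:
  w0 (successors {w1, w4}): φ is true.
  w1 (successors {w0, w1, w3, w4}): φ is false.
  w2 (successors {w3}): φ is false.
  w3 (successors {w1, w2, w4}): φ is true.
  w4 (successors {w0, w1, w3}): φ is false.
For instance, at w1:
  At w1: q is false, ~(q -> []q) is false, so q & ~(q -> []q) is false.
    At w1: q -> []q is true, so ~(q -> []q) is false.
      At w1: q is false, []q is false, so q -> []q is true.
Satisfying worlds: {w0, w3}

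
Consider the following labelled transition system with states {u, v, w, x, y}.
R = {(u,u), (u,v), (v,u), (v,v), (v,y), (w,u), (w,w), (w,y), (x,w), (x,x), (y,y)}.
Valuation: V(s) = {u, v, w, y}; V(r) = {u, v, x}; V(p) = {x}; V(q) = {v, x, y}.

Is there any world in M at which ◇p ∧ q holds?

Yes

Let φ = ◇p ∧ q. Evaluate φ at each world:
  u (successors {u, v}): φ is false.
  v (successors {u, v, y}): φ is false.
  w (successors {u, w, y}): φ is false.
  x (successors {w, x}): φ is true.
  y (successors {y}): φ is false.
Detail at x (witness):
  At x: ◇p is true, q is true, so ◇p ∧ q is true.
    At x: ◇p requires p at some successor in {w, x}.
      p holds at x, so ◇p is true at x.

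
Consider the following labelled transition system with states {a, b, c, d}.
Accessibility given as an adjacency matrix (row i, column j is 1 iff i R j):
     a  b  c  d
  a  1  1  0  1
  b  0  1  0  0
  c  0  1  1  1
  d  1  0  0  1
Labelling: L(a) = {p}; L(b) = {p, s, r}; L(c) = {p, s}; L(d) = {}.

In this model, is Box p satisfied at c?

No

At c: Box p requires p at every successor {b, c, d}.
  p fails at d, so Box p is false at c.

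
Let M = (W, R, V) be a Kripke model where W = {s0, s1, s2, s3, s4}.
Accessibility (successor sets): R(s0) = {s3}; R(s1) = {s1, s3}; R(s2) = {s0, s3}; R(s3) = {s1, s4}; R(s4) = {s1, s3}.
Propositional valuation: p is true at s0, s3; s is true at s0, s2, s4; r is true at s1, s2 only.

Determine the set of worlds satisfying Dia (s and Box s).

none

Let φ = Dia (s and Box s). Evaluate φ at each world:
  s0 (successors {s3}): φ is false.
  s1 (successors {s1, s3}): φ is false.
  s2 (successors {s0, s3}): φ is false.
  s3 (successors {s1, s4}): φ is false.
  s4 (successors {s1, s3}): φ is false.
For instance, at s2:
  At s2: Dia (s and Box s) requires s and Box s at some successor in {s0, s3}.
    At s0: s and Box s is false.
    At s3: s and Box s is false.
  So Dia (s and Box s) is false at s2.
Satisfying worlds: none.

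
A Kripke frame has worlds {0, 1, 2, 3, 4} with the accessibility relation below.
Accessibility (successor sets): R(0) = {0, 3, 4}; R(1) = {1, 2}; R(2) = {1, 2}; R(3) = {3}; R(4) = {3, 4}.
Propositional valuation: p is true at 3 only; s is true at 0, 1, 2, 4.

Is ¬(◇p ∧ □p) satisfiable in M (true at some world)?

Let φ = ¬(◇p ∧ □p). Evaluate φ at each world:
  0 (successors {0, 3, 4}): φ is true.
  1 (successors {1, 2}): φ is true.
  2 (successors {1, 2}): φ is true.
  3 (successors {3}): φ is false.
  4 (successors {3, 4}): φ is true.
Detail at 0 (witness):
  At 0: ◇p ∧ □p is false, so ¬(◇p ∧ □p) is true.
    At 0: ◇p is true, □p is false, so ◇p ∧ □p is false.
      At 0: ◇p requires p at some successor in {0, 3, 4}.
        p holds at 3, so ◇p is true at 0.
      At 0: □p requires p at every successor {0, 3, 4}.
        p fails at 0, so □p is false at 0.

Yes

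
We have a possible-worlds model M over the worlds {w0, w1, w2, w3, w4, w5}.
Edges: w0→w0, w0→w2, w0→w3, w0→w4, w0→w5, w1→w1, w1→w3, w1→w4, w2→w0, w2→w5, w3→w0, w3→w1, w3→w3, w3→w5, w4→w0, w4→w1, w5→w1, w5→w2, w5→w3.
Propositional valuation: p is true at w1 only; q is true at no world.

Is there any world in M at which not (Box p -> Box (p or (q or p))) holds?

Let φ = not (Box p -> Box (p or (q or p))). Evaluate φ at each world:
  w0 (successors {w0, w2, w3, w4, w5}): φ is false.
  w1 (successors {w1, w3, w4}): φ is false.
  w2 (successors {w0, w5}): φ is false.
  w3 (successors {w0, w1, w3, w5}): φ is false.
  w4 (successors {w0, w1}): φ is false.
  w5 (successors {w1, w2, w3}): φ is false.
For instance, at w5:
  At w5: Box p -> Box (p or (q or p)) is true, so not (Box p -> Box (p or (q or p))) is false.
    At w5: Box p is false, Box (p or (q or p)) is false, so Box p -> Box (p or (q or p)) is true.
      At w5: Box p requires p at every successor {w1, w2, w3}.
        p fails at w2, so Box p is false at w5.
      At w5: Box (p or (q or p)) requires p or (q or p) at every successor {w1, w2, w3}.
        p or (q or p) fails at w2, so Box (p or (q or p)) is false at w5.

No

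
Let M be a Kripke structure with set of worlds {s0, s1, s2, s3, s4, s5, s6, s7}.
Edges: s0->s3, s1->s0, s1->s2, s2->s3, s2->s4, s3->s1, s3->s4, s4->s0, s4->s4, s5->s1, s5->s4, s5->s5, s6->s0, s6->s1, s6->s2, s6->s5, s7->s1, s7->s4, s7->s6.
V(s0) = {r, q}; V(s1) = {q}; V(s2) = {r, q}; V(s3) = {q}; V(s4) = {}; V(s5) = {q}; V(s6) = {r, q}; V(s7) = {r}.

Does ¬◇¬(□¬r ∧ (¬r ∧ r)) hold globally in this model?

Recall that □ψ holds at a world iff ψ holds at every accessible world, and ◇ψ holds iff ψ holds at some accessible world.
Let φ = ¬◇¬(□¬r ∧ (¬r ∧ r)). Evaluate φ at each world:
  s0 (successors {s3}): φ is false.
  s1 (successors {s0, s2}): φ is false.
  s2 (successors {s3, s4}): φ is false.
  s3 (successors {s1, s4}): φ is false.
  s4 (successors {s0, s4}): φ is false.
  s5 (successors {s1, s4, s5}): φ is false.
  s6 (successors {s0, s1, s2, s5}): φ is false.
  s7 (successors {s1, s4, s6}): φ is false.
Detail at s0 (counterexample):
  At s0: ◇¬(□¬r ∧ (¬r ∧ r)) is true, so ¬◇¬(□¬r ∧ (¬r ∧ r)) is false.
    At s0: ◇¬(□¬r ∧ (¬r ∧ r)) requires ¬(□¬r ∧ (¬r ∧ r)) at some successor in {s3}.
      ¬(□¬r ∧ (¬r ∧ r)) holds at s3, so ◇¬(□¬r ∧ (¬r ∧ r)) is true at s0.

No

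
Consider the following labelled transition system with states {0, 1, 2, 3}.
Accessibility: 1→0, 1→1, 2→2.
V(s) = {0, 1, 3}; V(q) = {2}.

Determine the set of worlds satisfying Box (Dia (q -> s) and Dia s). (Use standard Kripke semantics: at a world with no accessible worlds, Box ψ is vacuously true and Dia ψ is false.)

0, 3

Recall that Box ψ holds at a world iff ψ holds at every accessible world, and Dia ψ holds iff ψ holds at some accessible world.
Let φ = Box (Dia (q -> s) and Dia s). Evaluate φ at each world:
  0 (successors ∅): φ is true.
  1 (successors {0, 1}): φ is false.
  2 (successors {2}): φ is false.
  3 (successors ∅): φ is true.
For instance, at 1:
  At 1: Box (Dia (q -> s) and Dia s) requires Dia (q -> s) and Dia s at every successor {0, 1}.
    Dia (q -> s) and Dia s fails at 0, so Box (Dia (q -> s) and Dia s) is false at 1.
      At 0: Dia (q -> s) is false, Dia s is false, so Dia (q -> s) and Dia s is false.
Satisfying worlds: {0, 3}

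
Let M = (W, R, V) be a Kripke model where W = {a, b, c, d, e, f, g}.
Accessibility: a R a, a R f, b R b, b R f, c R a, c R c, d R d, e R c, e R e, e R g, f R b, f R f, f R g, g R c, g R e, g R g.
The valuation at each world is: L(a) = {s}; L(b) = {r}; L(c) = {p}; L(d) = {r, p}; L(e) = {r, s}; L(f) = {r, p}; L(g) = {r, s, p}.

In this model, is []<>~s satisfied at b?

Yes

Recall that []ψ holds at a world iff ψ holds at every accessible world, and <>ψ holds iff ψ holds at some accessible world.
At b: []<>~s requires <>~s at every successor {b, f}.
    At b: <>~s requires ~s at some successor in {b, f}.
      ~s holds at b, so <>~s is true at b.
    At f: <>~s requires ~s at some successor in {b, f, g}.
      ~s holds at b, so <>~s is true at f.
So []<>~s is true at b.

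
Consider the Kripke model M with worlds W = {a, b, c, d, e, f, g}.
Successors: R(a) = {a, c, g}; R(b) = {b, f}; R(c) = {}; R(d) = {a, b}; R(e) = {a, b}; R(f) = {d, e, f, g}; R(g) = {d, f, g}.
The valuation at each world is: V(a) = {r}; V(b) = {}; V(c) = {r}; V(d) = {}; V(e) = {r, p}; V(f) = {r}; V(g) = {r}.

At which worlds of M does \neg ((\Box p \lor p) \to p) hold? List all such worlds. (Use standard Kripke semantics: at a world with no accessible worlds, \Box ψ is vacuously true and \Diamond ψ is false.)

Let φ = \neg ((\Box p \lor p) \to p). Evaluate φ at each world:
  a (successors {a, c, g}): φ is false.
  b (successors {b, f}): φ is false.
  c (successors ∅): φ is true.
  d (successors {a, b}): φ is false.
  e (successors {a, b}): φ is false.
  f (successors {d, e, f, g}): φ is false.
  g (successors {d, f, g}): φ is false.
For instance, at b:
  At b: (\Box p \lor p) \to p is true, so \neg ((\Box p \lor p) \to p) is false.
    At b: \Box p \lor p is false, p is false, so (\Box p \lor p) \to p is true.
      At b: \Box p is false, p is false, so \Box p \lor p is false.
Satisfying worlds: {c}

c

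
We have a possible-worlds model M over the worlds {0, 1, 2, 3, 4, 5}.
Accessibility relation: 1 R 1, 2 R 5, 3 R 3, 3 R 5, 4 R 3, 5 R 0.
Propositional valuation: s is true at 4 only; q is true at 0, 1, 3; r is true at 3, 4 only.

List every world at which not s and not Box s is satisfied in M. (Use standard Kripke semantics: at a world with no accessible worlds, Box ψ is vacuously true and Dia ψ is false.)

Recall that Box ψ holds at a world iff ψ holds at every accessible world, and Dia ψ holds iff ψ holds at some accessible world.
Let φ = not s and not Box s. Evaluate φ at each world:
  0 (successors ∅): φ is false.
  1 (successors {1}): φ is true.
  2 (successors {5}): φ is true.
  3 (successors {3, 5}): φ is true.
  4 (successors {3}): φ is false.
  5 (successors {0}): φ is true.
For instance, at 2:
  At 2: not s is true, not Box s is true, so not s and not Box s is true.
    At 2: Box s is false, so not Box s is true.
      At 2: Box s requires s at every successor {5}.
        s fails at 5, so Box s is false at 2.
Satisfying worlds: {1, 2, 3, 5}

1, 2, 3, 5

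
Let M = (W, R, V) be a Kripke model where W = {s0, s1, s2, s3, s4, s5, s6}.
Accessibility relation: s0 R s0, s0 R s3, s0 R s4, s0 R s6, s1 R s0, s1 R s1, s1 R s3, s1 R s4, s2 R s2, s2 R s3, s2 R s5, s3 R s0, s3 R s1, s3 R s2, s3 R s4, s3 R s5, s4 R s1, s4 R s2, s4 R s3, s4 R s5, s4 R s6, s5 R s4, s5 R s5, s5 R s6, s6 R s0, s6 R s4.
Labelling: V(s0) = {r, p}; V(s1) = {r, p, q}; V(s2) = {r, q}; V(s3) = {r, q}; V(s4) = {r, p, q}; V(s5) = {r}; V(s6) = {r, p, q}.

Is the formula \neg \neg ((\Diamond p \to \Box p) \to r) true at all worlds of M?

Let φ = \neg \neg ((\Diamond p \to \Box p) \to r). Evaluate φ at each world:
  s0 (successors {s0, s3, s4, s6}): φ is true.
  s1 (successors {s0, s1, s3, s4}): φ is true.
  s2 (successors {s2, s3, s5}): φ is true.
  s3 (successors {s0, s1, s2, s4, s5}): φ is true.
  s4 (successors {s1, s2, s3, s5, s6}): φ is true.
  s5 (successors {s4, s5, s6}): φ is true.
  s6 (successors {s0, s4}): φ is true.
For instance, at s5:
  At s5: \neg ((\Diamond p \to \Box p) \to r) is false, so \neg \neg ((\Diamond p \to \Box p) \to r) is true.
    At s5: (\Diamond p \to \Box p) \to r is true, so \neg ((\Diamond p \to \Box p) \to r) is false.
      At s5: \Diamond p \to \Box p is false, r is true, so (\Diamond p \to \Box p) \to r is true.

Yes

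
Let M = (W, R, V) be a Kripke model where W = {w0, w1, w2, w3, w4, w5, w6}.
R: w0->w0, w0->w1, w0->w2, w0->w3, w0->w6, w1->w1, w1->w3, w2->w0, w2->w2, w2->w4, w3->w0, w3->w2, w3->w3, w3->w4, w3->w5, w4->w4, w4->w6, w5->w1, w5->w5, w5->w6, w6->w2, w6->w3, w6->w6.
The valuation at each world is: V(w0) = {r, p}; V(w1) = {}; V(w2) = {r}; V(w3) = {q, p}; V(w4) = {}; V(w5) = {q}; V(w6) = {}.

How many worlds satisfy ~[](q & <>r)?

7

Let φ = ~[](q & <>r). Evaluate φ at each world:
  w0 (successors {w0, w1, w2, w3, w6}): φ is true.
  w1 (successors {w1, w3}): φ is true.
  w2 (successors {w0, w2, w4}): φ is true.
  w3 (successors {w0, w2, w3, w4, w5}): φ is true.
  w4 (successors {w4, w6}): φ is true.
  w5 (successors {w1, w5, w6}): φ is true.
  w6 (successors {w2, w3, w6}): φ is true.
For instance, at w5:
  At w5: [](q & <>r) is false, so ~[](q & <>r) is true.
    At w5: [](q & <>r) requires q & <>r at every successor {w1, w5, w6}.
      q & <>r fails at w1, so [](q & <>r) is false at w5.
Satisfying worlds: {w0, w1, w2, w3, w4, w5, w6}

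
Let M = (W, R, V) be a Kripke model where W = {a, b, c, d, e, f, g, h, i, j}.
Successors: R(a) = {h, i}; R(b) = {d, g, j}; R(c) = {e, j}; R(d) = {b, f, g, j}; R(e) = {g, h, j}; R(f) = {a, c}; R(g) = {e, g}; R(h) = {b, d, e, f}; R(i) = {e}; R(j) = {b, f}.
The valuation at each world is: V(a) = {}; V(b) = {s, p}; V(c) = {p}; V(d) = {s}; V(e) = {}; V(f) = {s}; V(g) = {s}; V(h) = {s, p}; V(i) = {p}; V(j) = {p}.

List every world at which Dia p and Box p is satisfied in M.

Recall that Box ψ holds at a world iff ψ holds at every accessible world, and Dia ψ holds iff ψ holds at some accessible world.
Let φ = Dia p and Box p. Evaluate φ at each world:
  a (successors {h, i}): φ is true.
  b (successors {d, g, j}): φ is false.
  c (successors {e, j}): φ is false.
  d (successors {b, f, g, j}): φ is false.
  e (successors {g, h, j}): φ is false.
  f (successors {a, c}): φ is false.
  g (successors {e, g}): φ is false.
  h (successors {b, d, e, f}): φ is false.
  i (successors {e}): φ is false.
  j (successors {b, f}): φ is false.
For instance, at j:
  At j: Dia p is true, Box p is false, so Dia p and Box p is false.
    At j: Dia p requires p at some successor in {b, f}.
      p holds at b, so Dia p is true at j.
    At j: Box p requires p at every successor {b, f}.
      p fails at f, so Box p is false at j.
Satisfying worlds: {a}

a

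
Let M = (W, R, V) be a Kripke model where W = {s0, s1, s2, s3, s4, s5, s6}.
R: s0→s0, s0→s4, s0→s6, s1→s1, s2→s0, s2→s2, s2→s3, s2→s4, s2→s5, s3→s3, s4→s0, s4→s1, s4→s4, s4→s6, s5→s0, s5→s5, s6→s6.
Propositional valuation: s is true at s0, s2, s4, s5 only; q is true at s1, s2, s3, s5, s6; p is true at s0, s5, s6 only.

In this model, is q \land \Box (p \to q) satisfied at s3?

At s3: q is true, \Box (p \to q) is true, so q \land \Box (p \to q) is true.
  At s3: \Box (p \to q) requires p \to q at every successor {s3}.
    At s3: p \to q is true.
  So \Box (p \to q) is true at s3.

Yes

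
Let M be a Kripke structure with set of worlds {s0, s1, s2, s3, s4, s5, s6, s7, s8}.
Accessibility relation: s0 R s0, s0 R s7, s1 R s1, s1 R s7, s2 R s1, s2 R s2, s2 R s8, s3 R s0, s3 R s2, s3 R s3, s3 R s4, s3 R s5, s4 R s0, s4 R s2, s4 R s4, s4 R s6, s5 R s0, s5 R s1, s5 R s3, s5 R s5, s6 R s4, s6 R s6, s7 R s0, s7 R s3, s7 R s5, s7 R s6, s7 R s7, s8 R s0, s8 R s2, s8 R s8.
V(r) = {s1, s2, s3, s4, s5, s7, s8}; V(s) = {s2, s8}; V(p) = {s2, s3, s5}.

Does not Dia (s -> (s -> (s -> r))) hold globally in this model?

Let φ = not Dia (s -> (s -> (s -> r))). Evaluate φ at each world:
  s0 (successors {s0, s7}): φ is false.
  s1 (successors {s1, s7}): φ is false.
  s2 (successors {s1, s2, s8}): φ is false.
  s3 (successors {s0, s2, s3, s4, s5}): φ is false.
  s4 (successors {s0, s2, s4, s6}): φ is false.
  s5 (successors {s0, s1, s3, s5}): φ is false.
  s6 (successors {s4, s6}): φ is false.
  s7 (successors {s0, s3, s5, s6, s7}): φ is false.
  s8 (successors {s0, s2, s8}): φ is false.
Detail at s0 (counterexample):
  At s0: Dia (s -> (s -> (s -> r))) is true, so not Dia (s -> (s -> (s -> r))) is false.
    At s0: Dia (s -> (s -> (s -> r))) requires s -> (s -> (s -> r)) at some successor in {s0, s7}.
      s -> (s -> (s -> r)) holds at s0, so Dia (s -> (s -> (s -> r))) is true at s0.

No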